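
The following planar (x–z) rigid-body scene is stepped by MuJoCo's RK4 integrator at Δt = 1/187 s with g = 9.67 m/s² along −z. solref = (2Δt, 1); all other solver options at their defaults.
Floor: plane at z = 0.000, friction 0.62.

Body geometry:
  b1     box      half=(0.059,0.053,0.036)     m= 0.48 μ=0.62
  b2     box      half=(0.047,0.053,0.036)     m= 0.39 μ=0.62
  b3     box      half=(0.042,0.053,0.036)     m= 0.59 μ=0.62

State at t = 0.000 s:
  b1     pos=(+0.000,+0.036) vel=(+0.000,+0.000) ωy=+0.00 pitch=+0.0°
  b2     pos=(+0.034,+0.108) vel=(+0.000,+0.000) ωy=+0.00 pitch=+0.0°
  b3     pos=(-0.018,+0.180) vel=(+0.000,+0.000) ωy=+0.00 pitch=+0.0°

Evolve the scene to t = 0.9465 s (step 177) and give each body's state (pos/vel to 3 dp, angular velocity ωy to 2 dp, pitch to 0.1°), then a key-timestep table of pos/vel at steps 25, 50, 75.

State at t = 0.9465 s:
  b1     pos=(+0.000,+0.036) vel=(+0.000,+0.000) ωy=+0.00 pitch=+0.0°
  b2     pos=(+0.034,+0.108) vel=(+0.000,+0.000) ωy=+0.00 pitch=+0.0°
  b3     pos=(-0.121,+0.036) vel=(+0.000,+0.000) ωy=+0.00 pitch=+180.0°

Key-timestep trajectory:
   step    t(s)  b1.x    b1.z    b1.vx   b1.vz   b2.x    b2.z    b2.vx   b2.vz   b3.x    b3.z    b3.vx   b3.vz 
     25  0.1337   +0.000  +0.036  +0.000  +0.000   +0.034  +0.108  +0.001  +0.000   -0.026  +0.178  -0.138  -0.063
     50  0.2674   +0.000  +0.036  +0.000  +0.000   +0.034  +0.108  +0.000  +0.000   -0.056  +0.134  -0.254  -0.844
     75  0.4011   +0.000  +0.036  +0.000  +0.000   +0.034  +0.108  +0.000  +0.000   -0.105  +0.078  -0.399  -0.774


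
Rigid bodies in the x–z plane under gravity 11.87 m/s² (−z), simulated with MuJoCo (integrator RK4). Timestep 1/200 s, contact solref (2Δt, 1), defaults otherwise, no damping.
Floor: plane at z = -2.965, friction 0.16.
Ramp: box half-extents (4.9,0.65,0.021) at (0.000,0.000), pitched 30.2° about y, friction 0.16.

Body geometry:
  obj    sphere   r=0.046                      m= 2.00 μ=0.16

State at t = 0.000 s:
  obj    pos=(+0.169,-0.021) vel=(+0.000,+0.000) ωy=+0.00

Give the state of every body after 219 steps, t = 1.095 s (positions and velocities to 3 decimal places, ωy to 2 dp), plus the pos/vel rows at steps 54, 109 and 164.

State at t = 1.095 s:
  obj    pos=(+2.413,-1.327) vel=(+4.091,-2.402) ωy=+97.45

Key-timestep trajectory:
   step    t(s)  obj.x    obj.z    obj.vx   obj.vz 
     54  0.2700   +0.306  -0.100  +1.007  -0.599
    109  0.5450   +0.725  -0.344  +2.042  -1.181
    164  0.8200   +1.427  -0.753  +3.070  -1.784


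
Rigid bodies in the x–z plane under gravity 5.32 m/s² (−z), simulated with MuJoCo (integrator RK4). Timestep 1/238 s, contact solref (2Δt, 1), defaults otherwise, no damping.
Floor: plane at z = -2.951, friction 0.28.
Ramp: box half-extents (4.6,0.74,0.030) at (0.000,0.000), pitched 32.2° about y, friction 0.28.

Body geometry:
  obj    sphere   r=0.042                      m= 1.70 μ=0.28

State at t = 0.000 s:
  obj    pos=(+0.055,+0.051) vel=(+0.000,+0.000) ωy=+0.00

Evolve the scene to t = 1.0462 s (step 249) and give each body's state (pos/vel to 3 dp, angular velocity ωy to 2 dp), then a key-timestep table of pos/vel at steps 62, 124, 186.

State at t = 1.0462 s:
  obj    pos=(+0.993,-0.540) vel=(+1.793,-1.129) ωy=+50.43

Key-timestep trajectory:
   step    t(s)  obj.x    obj.z    obj.vx   obj.vz 
     62  0.2605   +0.113  +0.014  +0.446  -0.281
    124  0.5210   +0.287  -0.096  +0.893  -0.562
    186  0.7815   +0.578  -0.279  +1.339  -0.843


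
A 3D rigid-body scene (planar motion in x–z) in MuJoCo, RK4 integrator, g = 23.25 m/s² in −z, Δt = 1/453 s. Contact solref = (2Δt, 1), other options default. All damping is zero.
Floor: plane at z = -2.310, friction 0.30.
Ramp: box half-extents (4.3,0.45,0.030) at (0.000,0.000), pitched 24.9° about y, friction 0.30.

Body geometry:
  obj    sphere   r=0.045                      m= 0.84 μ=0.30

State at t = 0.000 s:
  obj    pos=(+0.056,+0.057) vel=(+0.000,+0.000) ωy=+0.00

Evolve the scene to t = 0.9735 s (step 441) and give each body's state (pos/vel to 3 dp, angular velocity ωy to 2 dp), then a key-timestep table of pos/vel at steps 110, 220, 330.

State at t = 0.9735 s:
  obj    pos=(+3.061,-1.338) vel=(+6.174,-2.866) ωy=+151.26

Key-timestep trajectory:
   step    t(s)  obj.x    obj.z    obj.vx   obj.vz 
    110  0.2428   +0.243  -0.030  +1.540  -0.715
    220  0.4857   +0.804  -0.290  +3.080  -1.430
    330  0.7285   +1.739  -0.724  +4.620  -2.145


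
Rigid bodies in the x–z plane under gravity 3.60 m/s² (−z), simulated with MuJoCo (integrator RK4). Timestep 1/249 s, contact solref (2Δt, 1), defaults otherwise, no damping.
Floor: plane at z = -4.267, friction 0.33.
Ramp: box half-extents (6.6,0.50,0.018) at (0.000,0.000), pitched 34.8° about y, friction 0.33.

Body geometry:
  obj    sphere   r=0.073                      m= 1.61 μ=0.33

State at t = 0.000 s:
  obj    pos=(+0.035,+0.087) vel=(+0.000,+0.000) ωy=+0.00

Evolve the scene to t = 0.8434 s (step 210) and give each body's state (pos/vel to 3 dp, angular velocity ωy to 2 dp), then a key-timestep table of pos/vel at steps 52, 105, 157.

State at t = 0.8434 s:
  obj    pos=(+0.463,-0.211) vel=(+1.016,-0.706) ωy=+16.95

Key-timestep trajectory:
   step    t(s)  obj.x    obj.z    obj.vx   obj.vz 
     52  0.2088   +0.061  +0.068  +0.252  -0.175
    105  0.4217   +0.142  +0.012  +0.508  -0.353
    157  0.6305   +0.274  -0.080  +0.760  -0.528


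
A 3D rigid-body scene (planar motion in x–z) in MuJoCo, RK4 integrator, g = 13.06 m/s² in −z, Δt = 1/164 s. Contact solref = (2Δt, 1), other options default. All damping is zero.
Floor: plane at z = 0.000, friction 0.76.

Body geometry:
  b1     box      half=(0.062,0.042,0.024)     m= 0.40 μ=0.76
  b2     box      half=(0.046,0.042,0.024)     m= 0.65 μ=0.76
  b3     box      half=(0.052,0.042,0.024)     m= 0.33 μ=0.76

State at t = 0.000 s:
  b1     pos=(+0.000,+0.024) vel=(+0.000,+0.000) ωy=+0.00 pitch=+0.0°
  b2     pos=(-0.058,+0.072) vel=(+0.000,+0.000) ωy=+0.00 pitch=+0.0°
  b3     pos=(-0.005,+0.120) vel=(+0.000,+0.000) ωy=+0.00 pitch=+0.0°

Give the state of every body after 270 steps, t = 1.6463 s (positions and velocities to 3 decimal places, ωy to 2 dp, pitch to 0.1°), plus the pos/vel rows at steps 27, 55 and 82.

State at t = 1.6463 s:
  b1     pos=(+0.000,+0.024) vel=(+0.000,+0.000) ωy=+0.00 pitch=+0.0°
  b2     pos=(-0.058,+0.072) vel=(+0.000,+0.000) ωy=+0.00 pitch=-0.3°
  b3     pos=(+0.127,+0.024) vel=(+0.000,+0.000) ωy=+0.00 pitch=+180.0°

Key-timestep trajectory:
   step    t(s)  b1.x    b1.z    b1.vx   b1.vz   b2.x    b2.z    b2.vx   b2.vz   b3.x    b3.z    b3.vx   b3.vz 
     27  0.1646   +0.000  +0.024  +0.000  -0.002   -0.058  +0.072  +0.000  -0.002   +0.014  +0.102  +0.225  -0.056
     55  0.3354   +0.000  +0.024  +0.000  +0.000   -0.058  +0.072  +0.000  +0.000   +0.057  +0.102  +0.222  +0.037
     82  0.5000   +0.000  +0.024  +0.000  +0.000   -0.058  +0.072  +0.000  +0.000   +0.107  +0.077  +0.422  -0.653


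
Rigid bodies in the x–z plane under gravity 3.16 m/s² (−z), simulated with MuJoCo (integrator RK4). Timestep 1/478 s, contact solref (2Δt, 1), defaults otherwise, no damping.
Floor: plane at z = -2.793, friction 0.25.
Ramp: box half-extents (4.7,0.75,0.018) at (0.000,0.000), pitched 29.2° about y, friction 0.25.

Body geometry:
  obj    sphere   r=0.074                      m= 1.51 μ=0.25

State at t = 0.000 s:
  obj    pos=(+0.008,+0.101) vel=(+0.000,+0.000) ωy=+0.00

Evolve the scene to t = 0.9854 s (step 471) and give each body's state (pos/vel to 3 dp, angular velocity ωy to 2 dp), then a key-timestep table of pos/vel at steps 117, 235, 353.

State at t = 0.9854 s:
  obj    pos=(+0.475,-0.160) vel=(+0.947,-0.529) ωy=+14.66

Key-timestep trajectory:
   step    t(s)  obj.x    obj.z    obj.vx   obj.vz 
    117  0.2448   +0.037  +0.085  +0.235  -0.132
    235  0.4916   +0.124  +0.036  +0.473  -0.264
    353  0.7385   +0.270  -0.046  +0.710  -0.397


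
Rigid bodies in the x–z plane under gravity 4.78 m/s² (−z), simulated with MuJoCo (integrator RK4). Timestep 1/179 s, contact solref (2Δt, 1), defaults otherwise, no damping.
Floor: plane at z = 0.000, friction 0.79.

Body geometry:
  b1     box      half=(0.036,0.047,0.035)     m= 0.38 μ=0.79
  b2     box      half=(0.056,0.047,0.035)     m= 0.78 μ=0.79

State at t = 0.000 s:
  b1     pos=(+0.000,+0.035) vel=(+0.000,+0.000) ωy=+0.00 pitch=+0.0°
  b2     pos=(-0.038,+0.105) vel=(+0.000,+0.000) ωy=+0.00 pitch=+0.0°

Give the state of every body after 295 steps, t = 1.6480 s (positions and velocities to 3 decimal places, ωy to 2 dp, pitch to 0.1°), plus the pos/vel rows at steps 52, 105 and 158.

State at t = 1.6480 s:
  b1     pos=(+0.000,+0.035) vel=(+0.000,+0.000) ωy=+0.00 pitch=+0.0°
  b2     pos=(-0.178,+0.035) vel=(+0.000,+0.000) ωy=+0.00 pitch=+180.0°

Key-timestep trajectory:
   step    t(s)  b1.x    b1.z    b1.vx   b1.vz   b2.x    b2.z    b2.vx   b2.vz 
     52  0.2905   +0.000  +0.035  +0.000  +0.000   -0.047  +0.103  -0.079  -0.025
    105  0.5866   +0.000  +0.035  +0.000  +0.000   -0.097  +0.061  -0.188  +0.088
    158  0.8827   +0.000  +0.035  +0.000  +0.000   -0.133  +0.065  -0.128  -0.032


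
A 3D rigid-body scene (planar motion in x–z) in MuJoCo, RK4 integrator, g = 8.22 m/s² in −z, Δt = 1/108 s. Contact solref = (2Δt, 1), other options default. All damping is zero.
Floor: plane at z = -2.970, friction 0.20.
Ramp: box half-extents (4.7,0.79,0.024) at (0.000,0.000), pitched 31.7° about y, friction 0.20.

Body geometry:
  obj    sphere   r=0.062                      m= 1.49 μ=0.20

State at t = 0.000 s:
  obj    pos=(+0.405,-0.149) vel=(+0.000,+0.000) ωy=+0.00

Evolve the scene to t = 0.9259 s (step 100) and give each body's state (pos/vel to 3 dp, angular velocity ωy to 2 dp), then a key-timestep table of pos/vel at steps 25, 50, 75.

State at t = 0.9259 s:
  obj    pos=(+1.531,-0.844) vel=(+2.431,-1.501) ωy=+46.05

Key-timestep trajectory:
   step    t(s)  obj.x    obj.z    obj.vx   obj.vz 
     25  0.2315   +0.475  -0.193  +0.608  -0.376
     50  0.4630   +0.687  -0.323  +1.216  -0.751
     75  0.6944   +1.038  -0.540  +1.823  -1.126


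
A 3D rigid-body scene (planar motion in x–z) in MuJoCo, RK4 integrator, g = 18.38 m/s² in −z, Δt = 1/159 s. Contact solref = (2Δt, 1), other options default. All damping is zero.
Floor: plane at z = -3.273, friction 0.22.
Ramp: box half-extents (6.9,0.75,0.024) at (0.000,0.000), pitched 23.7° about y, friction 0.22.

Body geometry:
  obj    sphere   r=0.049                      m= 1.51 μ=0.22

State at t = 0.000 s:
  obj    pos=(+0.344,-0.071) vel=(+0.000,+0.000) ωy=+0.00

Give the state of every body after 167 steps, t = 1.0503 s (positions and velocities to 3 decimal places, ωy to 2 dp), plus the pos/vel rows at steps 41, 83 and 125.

State at t = 1.0503 s:
  obj    pos=(+3.009,-1.241) vel=(+5.075,-2.228) ωy=+113.08

Key-timestep trajectory:
   step    t(s)  obj.x    obj.z    obj.vx   obj.vz 
     41  0.2579   +0.505  -0.142  +1.246  -0.547
     83  0.5220   +1.002  -0.360  +2.523  -1.107
    125  0.7862   +1.837  -0.727  +3.799  -1.668


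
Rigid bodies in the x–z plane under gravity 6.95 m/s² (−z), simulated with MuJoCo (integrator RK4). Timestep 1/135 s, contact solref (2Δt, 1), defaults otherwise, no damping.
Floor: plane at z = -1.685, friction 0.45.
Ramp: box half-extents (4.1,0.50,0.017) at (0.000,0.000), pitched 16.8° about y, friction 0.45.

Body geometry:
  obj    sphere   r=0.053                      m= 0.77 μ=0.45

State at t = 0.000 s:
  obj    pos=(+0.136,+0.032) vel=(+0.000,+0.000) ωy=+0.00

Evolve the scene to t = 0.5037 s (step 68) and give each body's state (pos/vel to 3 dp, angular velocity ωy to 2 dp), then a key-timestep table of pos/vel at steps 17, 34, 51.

State at t = 0.5037 s:
  obj    pos=(+0.310,-0.021) vel=(+0.692,-0.209) ωy=+13.63

Key-timestep trajectory:
   step    t(s)  obj.x    obj.z    obj.vx   obj.vz 
     17  0.1259   +0.147  +0.029  +0.173  -0.052
     34  0.2519   +0.180  +0.019  +0.346  -0.104
     51  0.3778   +0.234  +0.002  +0.519  -0.157


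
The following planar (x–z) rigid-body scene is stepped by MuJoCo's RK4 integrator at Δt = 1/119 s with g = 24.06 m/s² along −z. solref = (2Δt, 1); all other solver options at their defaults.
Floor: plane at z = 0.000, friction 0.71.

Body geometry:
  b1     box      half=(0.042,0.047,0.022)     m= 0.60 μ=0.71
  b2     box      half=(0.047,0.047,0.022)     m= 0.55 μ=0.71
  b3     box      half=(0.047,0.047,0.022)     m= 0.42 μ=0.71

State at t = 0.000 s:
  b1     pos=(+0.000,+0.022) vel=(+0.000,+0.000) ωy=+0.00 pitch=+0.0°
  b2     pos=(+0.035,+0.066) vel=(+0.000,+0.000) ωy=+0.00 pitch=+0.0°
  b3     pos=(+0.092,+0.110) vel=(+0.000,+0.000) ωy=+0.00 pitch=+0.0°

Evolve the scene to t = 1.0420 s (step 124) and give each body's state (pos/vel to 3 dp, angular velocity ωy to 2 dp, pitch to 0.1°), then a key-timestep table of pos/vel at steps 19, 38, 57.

State at t = 1.0420 s:
  b1     pos=(+0.000,+0.022) vel=(+0.000,+0.000) ωy=+0.00 pitch=+0.0°
  b2     pos=(+0.075,+0.047) vel=(+0.000,+0.000) ωy=+0.00 pitch=+90.0°
  b3     pos=(+0.169,+0.047) vel=(+0.000,+0.000) ωy=+0.00 pitch=+90.0°

Key-timestep trajectory:
   step    t(s)  b1.x    b1.z    b1.vx   b1.vz   b2.x    b2.z    b2.vx   b2.vz   b3.x    b3.z    b3.vx   b3.vz 
     19  0.1597   +0.000  +0.022  +0.000  +0.001   +0.070  +0.046  +0.311  -0.094   +0.134  +0.044  +0.101  +0.242
     38  0.3193   +0.000  +0.022  +0.000  +0.000   +0.075  +0.047  +0.000  +0.000   +0.174  +0.046  +0.213  +0.084
     57  0.4790   +0.000  +0.022  +0.000  +0.000   +0.075  +0.047  +0.000  +0.000   +0.165  +0.048  +0.098  -0.013


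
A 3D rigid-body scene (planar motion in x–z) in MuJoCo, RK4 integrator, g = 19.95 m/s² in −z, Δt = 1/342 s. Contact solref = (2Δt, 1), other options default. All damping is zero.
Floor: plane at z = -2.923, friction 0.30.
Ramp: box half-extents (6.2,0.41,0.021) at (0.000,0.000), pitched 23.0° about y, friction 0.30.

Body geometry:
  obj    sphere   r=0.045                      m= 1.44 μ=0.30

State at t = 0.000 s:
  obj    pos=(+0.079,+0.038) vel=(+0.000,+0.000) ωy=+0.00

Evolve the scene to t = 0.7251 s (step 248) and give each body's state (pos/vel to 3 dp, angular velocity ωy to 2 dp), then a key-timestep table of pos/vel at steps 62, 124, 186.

State at t = 0.7251 s:
  obj    pos=(+1.427,-0.534) vel=(+3.717,-1.578) ωy=+89.71

Key-timestep trajectory:
   step    t(s)  obj.x    obj.z    obj.vx   obj.vz 
     62  0.1813   +0.163  +0.002  +0.929  -0.394
    124  0.3626   +0.416  -0.105  +1.858  -0.789
    186  0.5439   +0.837  -0.284  +2.788  -1.183


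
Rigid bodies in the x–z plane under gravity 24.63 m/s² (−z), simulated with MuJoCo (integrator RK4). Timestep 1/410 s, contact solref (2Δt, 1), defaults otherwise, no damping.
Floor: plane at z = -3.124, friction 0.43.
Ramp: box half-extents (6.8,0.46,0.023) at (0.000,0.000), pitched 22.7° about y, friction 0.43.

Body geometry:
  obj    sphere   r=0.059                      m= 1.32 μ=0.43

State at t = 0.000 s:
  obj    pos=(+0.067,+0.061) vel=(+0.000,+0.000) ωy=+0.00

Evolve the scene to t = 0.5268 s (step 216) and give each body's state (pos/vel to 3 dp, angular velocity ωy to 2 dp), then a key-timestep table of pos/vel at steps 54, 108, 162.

State at t = 0.5268 s:
  obj    pos=(+0.936,-0.303) vel=(+3.300,-1.380) ωy=+60.61

Key-timestep trajectory:
   step    t(s)  obj.x    obj.z    obj.vx   obj.vz 
     54  0.1317   +0.121  +0.038  +0.825  -0.345
    108  0.2634   +0.284  -0.030  +1.650  -0.690
    162  0.3951   +0.556  -0.144  +2.475  -1.035


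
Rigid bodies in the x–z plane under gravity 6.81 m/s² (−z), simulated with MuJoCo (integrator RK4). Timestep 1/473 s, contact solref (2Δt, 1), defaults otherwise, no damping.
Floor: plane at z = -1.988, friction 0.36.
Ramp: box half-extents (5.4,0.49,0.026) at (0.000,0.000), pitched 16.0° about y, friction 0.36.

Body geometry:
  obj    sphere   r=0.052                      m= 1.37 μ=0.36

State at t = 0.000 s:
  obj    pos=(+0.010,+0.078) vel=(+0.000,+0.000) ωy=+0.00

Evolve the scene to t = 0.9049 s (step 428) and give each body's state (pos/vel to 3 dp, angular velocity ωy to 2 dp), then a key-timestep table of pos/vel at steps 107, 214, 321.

State at t = 0.9049 s:
  obj    pos=(+0.538,-0.073) vel=(+1.166,-0.334) ωy=+23.33

Key-timestep trajectory:
   step    t(s)  obj.x    obj.z    obj.vx   obj.vz 
    107  0.2262   +0.043  +0.069  +0.292  -0.084
    214  0.4524   +0.142  +0.040  +0.583  -0.167
    321  0.6786   +0.307  -0.007  +0.875  -0.251


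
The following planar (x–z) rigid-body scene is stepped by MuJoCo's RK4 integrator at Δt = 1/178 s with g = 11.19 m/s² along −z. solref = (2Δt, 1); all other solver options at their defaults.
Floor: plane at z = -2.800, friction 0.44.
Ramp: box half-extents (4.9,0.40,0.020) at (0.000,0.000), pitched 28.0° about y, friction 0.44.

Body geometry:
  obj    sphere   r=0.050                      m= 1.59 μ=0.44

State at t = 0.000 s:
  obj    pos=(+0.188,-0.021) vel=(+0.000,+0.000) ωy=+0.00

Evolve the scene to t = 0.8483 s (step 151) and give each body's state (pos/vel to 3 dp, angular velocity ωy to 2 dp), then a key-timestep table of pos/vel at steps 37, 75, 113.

State at t = 0.8483 s:
  obj    pos=(+1.380,-0.655) vel=(+2.811,-1.494) ωy=+63.65

Key-timestep trajectory:
   step    t(s)  obj.x    obj.z    obj.vx   obj.vz 
     37  0.2079   +0.260  -0.059  +0.689  -0.366
     75  0.4213   +0.482  -0.177  +1.396  -0.742
    113  0.6348   +0.856  -0.376  +2.103  -1.118


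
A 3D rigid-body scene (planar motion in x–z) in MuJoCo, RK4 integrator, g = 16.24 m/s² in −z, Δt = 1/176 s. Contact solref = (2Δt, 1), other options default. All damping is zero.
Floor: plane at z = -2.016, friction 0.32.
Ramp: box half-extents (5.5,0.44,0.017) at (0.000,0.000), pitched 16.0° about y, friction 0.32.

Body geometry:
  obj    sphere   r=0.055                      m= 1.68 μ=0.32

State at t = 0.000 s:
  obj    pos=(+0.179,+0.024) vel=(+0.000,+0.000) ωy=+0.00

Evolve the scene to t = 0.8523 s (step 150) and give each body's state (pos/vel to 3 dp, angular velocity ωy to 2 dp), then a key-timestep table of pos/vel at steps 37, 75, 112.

State at t = 0.8523 s:
  obj    pos=(+1.295,-0.297) vel=(+2.619,-0.751) ωy=+49.54

Key-timestep trajectory:
   step    t(s)  obj.x    obj.z    obj.vx   obj.vz 
     37  0.2102   +0.247  +0.004  +0.646  -0.185
     75  0.4261   +0.458  -0.056  +1.310  -0.376
    112  0.6364   +0.801  -0.155  +1.956  -0.561


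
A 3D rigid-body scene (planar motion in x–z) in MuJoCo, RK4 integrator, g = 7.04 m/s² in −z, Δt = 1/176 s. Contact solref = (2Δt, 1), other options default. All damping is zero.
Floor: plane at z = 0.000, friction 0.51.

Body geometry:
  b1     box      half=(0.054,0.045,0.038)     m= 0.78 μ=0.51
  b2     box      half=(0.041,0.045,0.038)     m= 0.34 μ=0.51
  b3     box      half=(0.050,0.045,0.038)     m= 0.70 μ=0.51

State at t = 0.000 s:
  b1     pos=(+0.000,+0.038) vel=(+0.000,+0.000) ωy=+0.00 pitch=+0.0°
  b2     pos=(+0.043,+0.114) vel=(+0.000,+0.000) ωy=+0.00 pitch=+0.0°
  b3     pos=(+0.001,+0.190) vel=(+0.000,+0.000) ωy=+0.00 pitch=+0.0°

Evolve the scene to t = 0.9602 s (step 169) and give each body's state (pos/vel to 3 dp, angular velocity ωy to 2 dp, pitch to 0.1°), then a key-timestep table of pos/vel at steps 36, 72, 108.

State at t = 0.9602 s:
  b1     pos=(+0.000,+0.038) vel=(+0.000,+0.000) ωy=+0.00 pitch=+0.0°
  b2     pos=(+0.043,+0.114) vel=(+0.000,+0.000) ωy=+0.00 pitch=+0.0°
  b3     pos=(-0.128,+0.038) vel=(+0.000,+0.000) ωy=+0.00 pitch=+180.0°

Key-timestep trajectory:
   step    t(s)  b1.x    b1.z    b1.vx   b1.vz   b2.x    b2.z    b2.vx   b2.vz   b3.x    b3.z    b3.vx   b3.vz 
     36  0.2045   +0.000  +0.038  +0.000  +0.000   +0.043  +0.114  +0.000  +0.000   -0.002  +0.190  -0.039  -0.004
     72  0.4091   +0.000  +0.038  +0.000  +0.000   +0.043  +0.114  +0.001  +0.000   -0.025  +0.178  -0.213  -0.210
    108  0.6136   +0.000  +0.038  +0.000  +0.000   +0.043  +0.114  +0.000  +0.000   -0.089  +0.112  -0.408  -0.385


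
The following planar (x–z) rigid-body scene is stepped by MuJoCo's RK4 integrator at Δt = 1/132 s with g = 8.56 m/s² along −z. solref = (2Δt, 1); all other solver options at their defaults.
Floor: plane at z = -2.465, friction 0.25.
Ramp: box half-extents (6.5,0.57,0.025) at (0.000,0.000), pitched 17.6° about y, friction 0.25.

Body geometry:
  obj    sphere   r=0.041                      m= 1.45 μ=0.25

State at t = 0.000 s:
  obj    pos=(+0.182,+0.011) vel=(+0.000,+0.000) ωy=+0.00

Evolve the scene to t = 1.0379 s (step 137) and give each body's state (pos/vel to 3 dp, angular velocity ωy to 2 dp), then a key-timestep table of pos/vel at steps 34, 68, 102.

State at t = 1.0379 s:
  obj    pos=(+1.131,-0.290) vel=(+1.829,-0.580) ωy=+46.79

Key-timestep trajectory:
   step    t(s)  obj.x    obj.z    obj.vx   obj.vz 
     34  0.2576   +0.241  -0.007  +0.454  -0.144
     68  0.5152   +0.416  -0.063  +0.908  -0.288
    102  0.7727   +0.708  -0.155  +1.362  -0.432


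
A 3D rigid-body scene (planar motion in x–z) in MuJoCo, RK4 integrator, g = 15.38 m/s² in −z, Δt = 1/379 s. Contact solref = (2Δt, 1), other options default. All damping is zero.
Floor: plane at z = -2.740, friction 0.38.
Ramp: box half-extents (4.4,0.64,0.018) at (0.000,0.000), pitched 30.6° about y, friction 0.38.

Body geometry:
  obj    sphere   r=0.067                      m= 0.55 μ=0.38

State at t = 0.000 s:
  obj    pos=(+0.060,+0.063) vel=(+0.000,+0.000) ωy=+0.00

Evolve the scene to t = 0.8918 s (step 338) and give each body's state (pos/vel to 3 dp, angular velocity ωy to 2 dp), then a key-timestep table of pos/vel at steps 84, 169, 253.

State at t = 0.8918 s:
  obj    pos=(+1.974,-1.069) vel=(+4.293,-2.539) ωy=+74.43

Key-timestep trajectory:
   step    t(s)  obj.x    obj.z    obj.vx   obj.vz 
     84  0.2216   +0.178  -0.007  +1.067  -0.631
    169  0.4459   +0.539  -0.220  +2.146  -1.269
    253  0.6675   +1.133  -0.571  +3.213  -1.900


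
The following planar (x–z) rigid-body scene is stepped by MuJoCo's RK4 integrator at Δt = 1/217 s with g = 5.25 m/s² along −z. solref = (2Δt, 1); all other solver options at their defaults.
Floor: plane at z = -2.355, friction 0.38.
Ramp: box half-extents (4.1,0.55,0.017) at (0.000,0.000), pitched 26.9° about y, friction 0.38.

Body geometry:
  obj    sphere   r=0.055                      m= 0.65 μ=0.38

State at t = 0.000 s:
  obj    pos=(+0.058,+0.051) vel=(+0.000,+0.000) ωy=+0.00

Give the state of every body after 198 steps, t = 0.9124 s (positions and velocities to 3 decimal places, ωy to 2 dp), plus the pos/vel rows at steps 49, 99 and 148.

State at t = 0.9124 s:
  obj    pos=(+0.688,-0.268) vel=(+1.381,-0.700) ωy=+28.14

Key-timestep trajectory:
   step    t(s)  obj.x    obj.z    obj.vx   obj.vz 
     49  0.2258   +0.097  +0.032  +0.342  -0.173
     99  0.4562   +0.216  -0.029  +0.690  -0.350
    148  0.6820   +0.410  -0.127  +1.032  -0.524


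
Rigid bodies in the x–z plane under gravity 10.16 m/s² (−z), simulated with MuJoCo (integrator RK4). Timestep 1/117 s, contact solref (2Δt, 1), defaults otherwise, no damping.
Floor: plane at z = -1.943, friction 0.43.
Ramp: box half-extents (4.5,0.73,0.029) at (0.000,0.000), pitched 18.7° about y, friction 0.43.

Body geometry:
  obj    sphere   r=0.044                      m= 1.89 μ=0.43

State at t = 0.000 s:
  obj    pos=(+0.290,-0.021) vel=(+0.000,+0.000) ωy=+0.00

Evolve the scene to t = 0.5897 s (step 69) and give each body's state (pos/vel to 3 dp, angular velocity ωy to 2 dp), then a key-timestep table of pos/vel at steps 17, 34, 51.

State at t = 0.5897 s:
  obj    pos=(+0.673,-0.151) vel=(+1.300,-0.440) ωy=+31.17

Key-timestep trajectory:
   step    t(s)  obj.x    obj.z    obj.vx   obj.vz 
     17  0.1453   +0.313  -0.029  +0.320  -0.108
     34  0.2906   +0.383  -0.053  +0.640  -0.217
     51  0.4359   +0.499  -0.092  +0.961  -0.325


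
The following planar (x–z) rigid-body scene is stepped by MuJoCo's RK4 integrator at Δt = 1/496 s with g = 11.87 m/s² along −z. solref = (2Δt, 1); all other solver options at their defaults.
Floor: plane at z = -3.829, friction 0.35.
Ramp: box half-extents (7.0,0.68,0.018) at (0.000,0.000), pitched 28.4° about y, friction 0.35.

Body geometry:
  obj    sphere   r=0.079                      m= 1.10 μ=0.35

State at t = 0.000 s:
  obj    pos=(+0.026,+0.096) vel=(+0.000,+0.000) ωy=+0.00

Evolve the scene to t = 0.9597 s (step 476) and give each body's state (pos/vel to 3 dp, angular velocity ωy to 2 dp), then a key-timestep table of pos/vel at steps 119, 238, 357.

State at t = 0.9597 s:
  obj    pos=(+1.660,-0.787) vel=(+3.404,-1.841) ωy=+48.98

Key-timestep trajectory:
   step    t(s)  obj.x    obj.z    obj.vx   obj.vz 
    119  0.2399   +0.128  +0.041  +0.851  -0.460
    238  0.4798   +0.435  -0.125  +1.702  -0.920
    357  0.7198   +0.945  -0.401  +2.553  -1.381


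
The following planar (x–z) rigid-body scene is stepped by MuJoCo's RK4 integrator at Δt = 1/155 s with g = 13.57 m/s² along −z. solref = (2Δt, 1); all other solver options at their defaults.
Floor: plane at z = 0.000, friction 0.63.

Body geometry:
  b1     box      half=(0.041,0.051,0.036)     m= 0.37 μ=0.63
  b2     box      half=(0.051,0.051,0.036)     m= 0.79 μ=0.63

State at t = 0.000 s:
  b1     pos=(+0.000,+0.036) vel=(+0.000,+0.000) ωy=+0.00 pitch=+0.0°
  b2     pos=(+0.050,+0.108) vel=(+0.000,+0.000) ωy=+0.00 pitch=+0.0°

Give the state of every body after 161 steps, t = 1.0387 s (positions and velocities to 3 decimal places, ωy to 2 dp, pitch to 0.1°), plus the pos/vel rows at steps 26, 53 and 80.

State at t = 1.0387 s:
  b1     pos=(+0.000,+0.036) vel=(+0.000,+0.000) ωy=+0.00 pitch=+0.0°
  b2     pos=(+0.097,+0.051) vel=(+0.000,+0.000) ωy=+0.00 pitch=+90.0°

Key-timestep trajectory:
   step    t(s)  b1.x    b1.z    b1.vx   b1.vz   b2.x    b2.z    b2.vx   b2.vz 
     26  0.1677   +0.000  +0.036  +0.000  +0.001   +0.077  +0.085  +0.294  -0.567
     53  0.3419   +0.000  +0.036  +0.000  +0.000   +0.120  +0.061  +0.030  +0.006
     80  0.5161   +0.000  +0.036  +0.000  +0.000   +0.093  +0.052  -0.060  +0.091


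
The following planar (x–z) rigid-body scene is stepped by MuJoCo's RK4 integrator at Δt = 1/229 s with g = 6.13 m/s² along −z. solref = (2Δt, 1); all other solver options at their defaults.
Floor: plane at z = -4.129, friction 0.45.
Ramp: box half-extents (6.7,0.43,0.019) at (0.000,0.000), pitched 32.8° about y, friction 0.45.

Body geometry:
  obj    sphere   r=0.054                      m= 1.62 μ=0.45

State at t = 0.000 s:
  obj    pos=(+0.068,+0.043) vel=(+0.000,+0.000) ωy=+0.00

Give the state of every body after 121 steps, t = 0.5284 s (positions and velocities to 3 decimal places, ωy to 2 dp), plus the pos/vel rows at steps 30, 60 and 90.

State at t = 0.5284 s:
  obj    pos=(+0.346,-0.136) vel=(+1.054,-0.679) ωy=+23.20

Key-timestep trajectory:
   step    t(s)  obj.x    obj.z    obj.vx   obj.vz 
     30  0.1310   +0.085  +0.032  +0.261  -0.168
     60  0.2620   +0.136  -0.001  +0.522  -0.337
     90  0.3930   +0.222  -0.056  +0.784  -0.505


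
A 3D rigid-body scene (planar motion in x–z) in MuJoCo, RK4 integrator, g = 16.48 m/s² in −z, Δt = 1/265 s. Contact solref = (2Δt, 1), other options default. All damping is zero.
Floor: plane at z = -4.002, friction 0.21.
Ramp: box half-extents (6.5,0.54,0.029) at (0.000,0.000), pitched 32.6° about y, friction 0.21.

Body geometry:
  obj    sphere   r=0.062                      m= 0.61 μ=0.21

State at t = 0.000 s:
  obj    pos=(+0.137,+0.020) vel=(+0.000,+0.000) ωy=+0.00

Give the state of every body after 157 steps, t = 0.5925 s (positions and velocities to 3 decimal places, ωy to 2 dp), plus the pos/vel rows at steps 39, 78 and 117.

State at t = 0.5925 s:
  obj    pos=(+1.075,-0.580) vel=(+3.166,-2.025) ωy=+60.58

Key-timestep trajectory:
   step    t(s)  obj.x    obj.z    obj.vx   obj.vz 
     39  0.1472   +0.195  -0.017  +0.787  -0.503
     78  0.2943   +0.369  -0.128  +1.573  -1.006
    117  0.4415   +0.658  -0.313  +2.359  -1.509


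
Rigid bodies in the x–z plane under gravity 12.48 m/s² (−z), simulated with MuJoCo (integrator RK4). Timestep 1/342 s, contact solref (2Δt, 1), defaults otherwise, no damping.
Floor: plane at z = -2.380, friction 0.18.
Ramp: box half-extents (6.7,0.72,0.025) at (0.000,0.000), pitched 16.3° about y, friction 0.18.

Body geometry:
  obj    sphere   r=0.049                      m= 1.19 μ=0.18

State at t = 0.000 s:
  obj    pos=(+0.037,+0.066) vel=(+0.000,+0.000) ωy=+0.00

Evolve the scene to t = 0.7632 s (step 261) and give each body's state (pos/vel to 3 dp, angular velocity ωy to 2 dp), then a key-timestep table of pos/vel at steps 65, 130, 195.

State at t = 0.7632 s:
  obj    pos=(+0.736,-0.138) vel=(+1.833,-0.536) ωy=+38.96

Key-timestep trajectory:
   step    t(s)  obj.x    obj.z    obj.vx   obj.vz 
     65  0.1901   +0.080  +0.054  +0.456  -0.133
    130  0.3801   +0.211  +0.016  +0.913  -0.267
    195  0.5702   +0.427  -0.048  +1.369  -0.400


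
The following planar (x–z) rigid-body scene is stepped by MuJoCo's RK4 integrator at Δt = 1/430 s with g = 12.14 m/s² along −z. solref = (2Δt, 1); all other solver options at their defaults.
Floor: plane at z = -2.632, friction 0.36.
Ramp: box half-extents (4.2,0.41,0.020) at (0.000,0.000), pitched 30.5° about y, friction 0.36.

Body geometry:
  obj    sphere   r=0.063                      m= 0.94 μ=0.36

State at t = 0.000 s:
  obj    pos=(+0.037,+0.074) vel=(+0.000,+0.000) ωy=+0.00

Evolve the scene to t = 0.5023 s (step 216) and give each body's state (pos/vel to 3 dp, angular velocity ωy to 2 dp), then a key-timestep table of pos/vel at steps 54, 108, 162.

State at t = 0.5023 s:
  obj    pos=(+0.516,-0.207) vel=(+1.905,-1.122) ωy=+35.09

Key-timestep trajectory:
   step    t(s)  obj.x    obj.z    obj.vx   obj.vz 
     54  0.1256   +0.067  +0.057  +0.476  -0.281
    108  0.2512   +0.157  +0.004  +0.953  -0.561
    162  0.3767   +0.306  -0.084  +1.429  -0.842


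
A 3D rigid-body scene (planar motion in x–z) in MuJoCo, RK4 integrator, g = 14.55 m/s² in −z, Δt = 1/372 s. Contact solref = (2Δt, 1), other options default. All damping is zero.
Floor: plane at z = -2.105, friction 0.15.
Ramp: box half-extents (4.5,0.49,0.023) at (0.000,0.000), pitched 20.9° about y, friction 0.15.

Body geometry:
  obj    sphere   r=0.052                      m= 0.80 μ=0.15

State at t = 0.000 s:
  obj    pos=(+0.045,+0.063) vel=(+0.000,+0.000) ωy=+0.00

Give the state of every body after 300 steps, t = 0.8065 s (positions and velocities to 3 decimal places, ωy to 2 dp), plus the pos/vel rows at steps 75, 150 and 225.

State at t = 0.8065 s:
  obj    pos=(+1.171,-0.367) vel=(+2.793,-1.067) ωy=+57.49

Key-timestep trajectory:
   step    t(s)  obj.x    obj.z    obj.vx   obj.vz 
     75  0.2016   +0.115  +0.036  +0.698  -0.267
    150  0.4032   +0.327  -0.044  +1.397  -0.533
    225  0.6048   +0.679  -0.179  +2.095  -0.800


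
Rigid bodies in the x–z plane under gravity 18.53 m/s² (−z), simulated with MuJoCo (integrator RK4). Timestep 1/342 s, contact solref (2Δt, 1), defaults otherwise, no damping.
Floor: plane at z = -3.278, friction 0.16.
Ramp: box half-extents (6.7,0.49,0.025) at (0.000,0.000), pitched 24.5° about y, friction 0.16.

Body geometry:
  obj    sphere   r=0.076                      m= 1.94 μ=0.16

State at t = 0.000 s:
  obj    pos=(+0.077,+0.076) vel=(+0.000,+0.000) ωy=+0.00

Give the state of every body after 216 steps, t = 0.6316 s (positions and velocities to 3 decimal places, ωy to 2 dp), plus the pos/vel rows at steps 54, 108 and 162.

State at t = 0.6316 s:
  obj    pos=(+1.073,-0.378) vel=(+3.155,-1.438) ωy=+45.60

Key-timestep trajectory:
   step    t(s)  obj.x    obj.z    obj.vx   obj.vz 
     54  0.1579   +0.139  +0.048  +0.789  -0.360
    108  0.3158   +0.326  -0.038  +1.578  -0.719
    162  0.4737   +0.637  -0.180  +2.366  -1.078


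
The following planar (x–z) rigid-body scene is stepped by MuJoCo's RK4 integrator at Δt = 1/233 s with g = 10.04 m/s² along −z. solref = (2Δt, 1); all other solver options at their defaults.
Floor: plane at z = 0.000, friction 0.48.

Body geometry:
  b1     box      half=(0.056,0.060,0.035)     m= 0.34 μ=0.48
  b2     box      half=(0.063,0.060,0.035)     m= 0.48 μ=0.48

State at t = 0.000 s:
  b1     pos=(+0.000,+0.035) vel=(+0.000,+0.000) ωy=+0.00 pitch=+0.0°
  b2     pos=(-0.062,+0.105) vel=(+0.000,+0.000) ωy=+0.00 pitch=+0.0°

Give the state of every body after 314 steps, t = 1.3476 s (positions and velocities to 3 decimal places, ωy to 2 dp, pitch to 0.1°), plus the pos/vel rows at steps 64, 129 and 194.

State at t = 1.3476 s:
  b1     pos=(+0.000,+0.035) vel=(+0.000,+0.000) ωy=+0.00 pitch=+0.0°
  b2     pos=(-0.122,+0.063) vel=(+0.000,+0.000) ωy=+0.00 pitch=-90.0°

Key-timestep trajectory:
   step    t(s)  b1.x    b1.z    b1.vx   b1.vz   b2.x    b2.z    b2.vx   b2.vz 
     64  0.2747   +0.000  +0.035  +0.000  +0.000   -0.100  +0.070  -0.425  -0.006
    129  0.5536   +0.000  +0.035  +0.000  +0.000   -0.149  +0.072  +0.020  -0.003
    194  0.8326   +0.000  +0.035  +0.000  +0.000   -0.115  +0.067  -0.046  -0.019


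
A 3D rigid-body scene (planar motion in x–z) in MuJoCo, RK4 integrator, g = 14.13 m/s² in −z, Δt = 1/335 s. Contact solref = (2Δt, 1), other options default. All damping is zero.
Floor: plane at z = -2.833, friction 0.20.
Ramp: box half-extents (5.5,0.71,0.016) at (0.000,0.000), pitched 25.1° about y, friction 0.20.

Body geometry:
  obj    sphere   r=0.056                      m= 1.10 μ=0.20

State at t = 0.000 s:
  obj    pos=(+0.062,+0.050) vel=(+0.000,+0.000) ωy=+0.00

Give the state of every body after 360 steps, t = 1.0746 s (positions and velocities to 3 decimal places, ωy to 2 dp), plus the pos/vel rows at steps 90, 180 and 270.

State at t = 1.0746 s:
  obj    pos=(+2.301,-0.998) vel=(+4.167,-1.952) ωy=+82.15

Key-timestep trajectory:
   step    t(s)  obj.x    obj.z    obj.vx   obj.vz 
     90  0.2687   +0.202  -0.015  +1.042  -0.488
    180  0.5373   +0.622  -0.212  +2.083  -0.976
    270  0.8060   +1.322  -0.540  +3.125  -1.464


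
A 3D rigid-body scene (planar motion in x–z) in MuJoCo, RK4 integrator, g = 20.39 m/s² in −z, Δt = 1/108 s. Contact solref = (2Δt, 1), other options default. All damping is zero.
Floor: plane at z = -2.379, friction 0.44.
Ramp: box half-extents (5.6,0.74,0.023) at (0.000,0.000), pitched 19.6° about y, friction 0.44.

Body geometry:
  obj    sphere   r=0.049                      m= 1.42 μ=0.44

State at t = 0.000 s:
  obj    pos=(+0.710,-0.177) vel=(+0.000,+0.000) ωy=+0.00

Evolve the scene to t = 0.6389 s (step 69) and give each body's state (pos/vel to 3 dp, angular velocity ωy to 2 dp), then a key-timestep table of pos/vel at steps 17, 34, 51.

State at t = 0.6389 s:
  obj    pos=(+1.649,-0.511) vel=(+2.939,-1.047) ωy=+63.69

Key-timestep trajectory:
   step    t(s)  obj.x    obj.z    obj.vx   obj.vz 
     17  0.1574   +0.767  -0.197  +0.725  -0.258
     34  0.3148   +0.938  -0.258  +1.449  -0.516
     51  0.4722   +1.223  -0.359  +2.173  -0.774


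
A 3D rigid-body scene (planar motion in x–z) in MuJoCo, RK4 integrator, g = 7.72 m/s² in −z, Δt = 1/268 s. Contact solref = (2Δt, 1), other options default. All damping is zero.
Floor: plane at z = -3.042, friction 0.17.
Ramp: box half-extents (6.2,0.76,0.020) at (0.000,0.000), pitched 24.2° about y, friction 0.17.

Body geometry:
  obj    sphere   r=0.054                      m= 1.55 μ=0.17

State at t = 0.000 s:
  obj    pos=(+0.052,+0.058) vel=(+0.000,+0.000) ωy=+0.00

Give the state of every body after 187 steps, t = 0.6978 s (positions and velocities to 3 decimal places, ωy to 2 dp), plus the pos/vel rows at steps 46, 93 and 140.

State at t = 0.6978 s:
  obj    pos=(+0.554,-0.168) vel=(+1.439,-0.647) ωy=+29.20

Key-timestep trajectory:
   step    t(s)  obj.x    obj.z    obj.vx   obj.vz 
     46  0.1716   +0.082  +0.044  +0.354  -0.159
     93  0.3470   +0.176  +0.002  +0.716  -0.322
    140  0.5224   +0.333  -0.069  +1.077  -0.484


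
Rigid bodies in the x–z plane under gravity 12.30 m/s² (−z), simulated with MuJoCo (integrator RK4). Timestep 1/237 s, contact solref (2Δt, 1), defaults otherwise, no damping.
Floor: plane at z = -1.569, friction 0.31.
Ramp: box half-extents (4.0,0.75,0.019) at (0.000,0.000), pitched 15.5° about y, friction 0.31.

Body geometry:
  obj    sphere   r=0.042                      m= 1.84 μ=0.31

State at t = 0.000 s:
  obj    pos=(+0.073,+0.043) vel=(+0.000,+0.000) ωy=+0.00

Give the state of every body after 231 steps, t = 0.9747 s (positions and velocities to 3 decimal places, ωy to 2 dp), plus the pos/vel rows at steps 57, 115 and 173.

State at t = 0.9747 s:
  obj    pos=(+1.148,-0.255) vel=(+2.205,-0.612) ωy=+54.48

Key-timestep trajectory:
   step    t(s)  obj.x    obj.z    obj.vx   obj.vz 
     57  0.2405   +0.138  +0.025  +0.544  -0.151
    115  0.4852   +0.339  -0.031  +1.098  -0.304
    173  0.7300   +0.676  -0.124  +1.652  -0.458


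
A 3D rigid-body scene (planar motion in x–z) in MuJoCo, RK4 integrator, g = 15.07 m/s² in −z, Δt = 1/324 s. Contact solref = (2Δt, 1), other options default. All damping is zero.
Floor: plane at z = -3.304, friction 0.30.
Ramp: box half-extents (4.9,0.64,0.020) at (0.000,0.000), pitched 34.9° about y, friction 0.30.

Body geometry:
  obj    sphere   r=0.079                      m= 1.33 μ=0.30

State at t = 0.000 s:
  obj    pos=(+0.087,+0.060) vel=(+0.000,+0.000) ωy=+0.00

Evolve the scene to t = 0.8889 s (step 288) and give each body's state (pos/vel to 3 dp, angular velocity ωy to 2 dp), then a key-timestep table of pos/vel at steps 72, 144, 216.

State at t = 0.8889 s:
  obj    pos=(+2.083,-1.332) vel=(+4.490,-3.132) ωy=+69.29

Key-timestep trajectory:
   step    t(s)  obj.x    obj.z    obj.vx   obj.vz 
     72  0.2222   +0.212  -0.027  +1.123  -0.783
    144  0.4444   +0.586  -0.288  +2.245  -1.566
    216  0.6667   +1.210  -0.723  +3.368  -2.349


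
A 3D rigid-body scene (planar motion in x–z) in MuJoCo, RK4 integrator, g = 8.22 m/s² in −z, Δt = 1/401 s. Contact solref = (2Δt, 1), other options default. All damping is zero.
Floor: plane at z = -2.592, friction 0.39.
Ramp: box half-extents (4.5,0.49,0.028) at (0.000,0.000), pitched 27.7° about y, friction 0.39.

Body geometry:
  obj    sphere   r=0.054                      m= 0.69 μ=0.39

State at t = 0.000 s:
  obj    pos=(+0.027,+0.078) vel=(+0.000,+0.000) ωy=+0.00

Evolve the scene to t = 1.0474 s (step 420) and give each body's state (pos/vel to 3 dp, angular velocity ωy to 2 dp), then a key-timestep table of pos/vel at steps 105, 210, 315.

State at t = 1.0474 s:
  obj    pos=(+1.353,-0.618) vel=(+2.531,-1.329) ωy=+52.93

Key-timestep trajectory:
   step    t(s)  obj.x    obj.z    obj.vx   obj.vz 
    105  0.2618   +0.110  +0.035  +0.633  -0.332
    210  0.5237   +0.359  -0.096  +1.266  -0.664
    315  0.7855   +0.773  -0.313  +1.898  -0.997


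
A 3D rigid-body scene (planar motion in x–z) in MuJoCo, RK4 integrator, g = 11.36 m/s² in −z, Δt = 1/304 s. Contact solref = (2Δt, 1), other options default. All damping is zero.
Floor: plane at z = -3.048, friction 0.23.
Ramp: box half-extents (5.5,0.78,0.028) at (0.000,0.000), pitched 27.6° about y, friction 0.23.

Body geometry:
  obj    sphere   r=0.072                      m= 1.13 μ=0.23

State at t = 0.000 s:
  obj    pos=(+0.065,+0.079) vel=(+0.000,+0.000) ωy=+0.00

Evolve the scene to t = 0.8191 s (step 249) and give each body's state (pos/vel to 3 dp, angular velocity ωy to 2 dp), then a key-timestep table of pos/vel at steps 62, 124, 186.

State at t = 0.8191 s:
  obj    pos=(+1.183,-0.505) vel=(+2.729,-1.427) ωy=+42.76

Key-timestep trajectory:
   step    t(s)  obj.x    obj.z    obj.vx   obj.vz 
     62  0.2039   +0.134  +0.043  +0.680  -0.355
    124  0.4079   +0.342  -0.066  +1.359  -0.711
    186  0.6118   +0.689  -0.247  +2.039  -1.066
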